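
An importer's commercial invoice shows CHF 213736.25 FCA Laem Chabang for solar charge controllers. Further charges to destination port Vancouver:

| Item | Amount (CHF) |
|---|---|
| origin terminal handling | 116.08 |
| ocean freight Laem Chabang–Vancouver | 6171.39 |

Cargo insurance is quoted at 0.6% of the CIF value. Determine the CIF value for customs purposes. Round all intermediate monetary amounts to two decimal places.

CIF value: CHF 221351.83

Let C be the CIF value. C = FCA price + pre-shipment costs + freight + 0.6% × C
C − 0.6% × C = 213736.25 + 116.08 + 6171.39
0.994 × C = 220023.72
C = 220023.72 / 0.994 = 221351.83
Insurance premium = 0.6% × 221351.83 = 1328.11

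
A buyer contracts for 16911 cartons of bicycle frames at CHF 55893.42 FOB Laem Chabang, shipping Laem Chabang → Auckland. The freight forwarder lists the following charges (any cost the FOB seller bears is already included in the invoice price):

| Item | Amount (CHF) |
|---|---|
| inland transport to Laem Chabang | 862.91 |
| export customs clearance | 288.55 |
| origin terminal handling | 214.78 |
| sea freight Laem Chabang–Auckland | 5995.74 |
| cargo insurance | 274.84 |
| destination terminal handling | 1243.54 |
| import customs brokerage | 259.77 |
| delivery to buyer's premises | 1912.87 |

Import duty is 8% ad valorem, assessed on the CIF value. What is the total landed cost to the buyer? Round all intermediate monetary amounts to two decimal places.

Total landed cost: CHF 70553.30

FOB: the seller bears costs until goods are on board at the origin port; the buyer bears freight, insurance and all costs thereafter.
Already in the invoice (seller's account under FOB): inland to port, export clearance, origin terminal — exclude.
CIF value = FOB price + freight + insurance = 55893.42 + 5995.74 + 274.84 = 62164.00
Import duty = 62164.00 × 8% = 4973.12
Buyer bears: freight 5995.74 + insurance 274.84 + destination terminal 1243.54 + brokerage 259.77 + delivery 1912.87 + duty 4973.12 = 14659.88
Landed cost = invoice 55893.42 + 14659.88 = 70553.30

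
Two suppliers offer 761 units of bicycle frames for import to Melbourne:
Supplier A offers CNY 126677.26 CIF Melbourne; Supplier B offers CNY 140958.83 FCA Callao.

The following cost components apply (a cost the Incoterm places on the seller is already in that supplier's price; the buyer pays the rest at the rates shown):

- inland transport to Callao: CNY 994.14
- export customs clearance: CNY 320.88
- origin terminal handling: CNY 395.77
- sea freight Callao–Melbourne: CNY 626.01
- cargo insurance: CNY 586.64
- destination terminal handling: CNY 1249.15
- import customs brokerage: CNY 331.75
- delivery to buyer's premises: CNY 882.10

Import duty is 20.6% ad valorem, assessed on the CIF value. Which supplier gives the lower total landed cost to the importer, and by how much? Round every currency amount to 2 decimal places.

Supplier A (CIF):
The CIF price already equals the CIF value: 126677.26
Import duty = 126677.26 × 20.6% = 26095.52
Buyer bears (A): 1249.15 + 331.75 + 882.10 = 2463.00
Landed cost (A) = invoice 126677.26 + 2463.00 + duty 26095.52 = 155235.78
Supplier B (FCA):
CIF value = FCA price + origin terminal + freight + insurance = 140958.83 + 395.77 + 626.01 + 586.64 = 142567.25
Import duty = 142567.25 × 20.6% = 29368.85
Buyer bears (B): 395.77 + 626.01 + 586.64 + 1249.15 + 331.75 + 882.10 = 4071.42
Landed cost (B) = invoice 140958.83 + 4071.42 + duty 29368.85 = 174399.10
Difference = |155235.78 − 174399.10| = 19163.32

Supplier A is cheaper by CNY 19163.32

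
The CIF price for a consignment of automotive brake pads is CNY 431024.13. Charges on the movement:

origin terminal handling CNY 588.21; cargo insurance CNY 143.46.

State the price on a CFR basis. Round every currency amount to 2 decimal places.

Not relevant to the conversion: origin terminal — on the seller under both CIF and CFR; already in the CIF price and stays in the CFR price.
From CIF to CFR, the seller no longer bears: insurance.
CFR price = 431024.13 − 143.46 = 430880.67

CFR price: CNY 430880.67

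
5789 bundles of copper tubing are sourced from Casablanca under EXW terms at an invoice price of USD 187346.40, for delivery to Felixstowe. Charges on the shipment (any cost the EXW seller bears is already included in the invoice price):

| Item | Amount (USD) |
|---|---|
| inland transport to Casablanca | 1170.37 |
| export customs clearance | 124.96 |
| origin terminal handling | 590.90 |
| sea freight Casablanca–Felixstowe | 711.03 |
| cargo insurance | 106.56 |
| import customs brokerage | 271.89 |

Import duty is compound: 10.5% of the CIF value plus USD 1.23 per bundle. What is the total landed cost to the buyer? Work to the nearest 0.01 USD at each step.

Total landed cost: USD 217397.85

EXW: the seller makes goods available at their premises; the buyer bears all onward costs.
CIF value = EXW price + inland to port + export clearance + origin terminal + freight + insurance = 187346.40 + 1170.37 + 124.96 + 590.90 + 711.03 + 106.56 = 190050.22
Ad valorem component: 190050.22 × 10.5% = 19955.27
Specific component: 5789 × 1.23 = 7120.47
Import duty = 19955.27 + 7120.47 = 27075.74
Buyer bears: inland to port 1170.37 + export clearance 124.96 + origin terminal 590.90 + freight 711.03 + insurance 106.56 + brokerage 271.89 + duty 27075.74 = 30051.45
Landed cost = invoice 187346.40 + 30051.45 = 217397.85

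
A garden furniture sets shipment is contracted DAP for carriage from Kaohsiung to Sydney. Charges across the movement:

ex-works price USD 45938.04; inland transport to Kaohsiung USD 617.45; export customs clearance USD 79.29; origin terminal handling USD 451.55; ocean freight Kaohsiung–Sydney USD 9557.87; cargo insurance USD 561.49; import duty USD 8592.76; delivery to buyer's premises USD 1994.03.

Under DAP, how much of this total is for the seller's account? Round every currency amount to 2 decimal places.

Seller's account: USD 59199.72

DAP: the seller bears all costs to the named destination except import duty and clearance.
Seller's account: goods 45938.04 + inland to port 617.45 + export clearance 79.29 + origin terminal 451.55 + freight 9557.87 + insurance 561.49 + delivery 1994.03 = 59199.72
Buyer's account: duty 8592.76 = 8592.76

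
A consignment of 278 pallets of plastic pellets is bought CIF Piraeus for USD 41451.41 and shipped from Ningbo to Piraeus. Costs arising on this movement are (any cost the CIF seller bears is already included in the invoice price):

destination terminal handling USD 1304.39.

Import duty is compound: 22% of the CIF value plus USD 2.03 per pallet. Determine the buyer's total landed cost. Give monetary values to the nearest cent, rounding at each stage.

Total landed cost: USD 52439.45

CIF: the seller pays costs through ocean freight and marine insurance to the destination port.
The CIF price already equals the CIF value: 41451.41
Ad valorem component: 41451.41 × 22% = 9119.31
Specific component: 278 × 2.03 = 564.34
Import duty = 9119.31 + 564.34 = 9683.65
Buyer bears: destination terminal 1304.39 + duty 9683.65 = 10988.04
Landed cost = invoice 41451.41 + 10988.04 = 52439.45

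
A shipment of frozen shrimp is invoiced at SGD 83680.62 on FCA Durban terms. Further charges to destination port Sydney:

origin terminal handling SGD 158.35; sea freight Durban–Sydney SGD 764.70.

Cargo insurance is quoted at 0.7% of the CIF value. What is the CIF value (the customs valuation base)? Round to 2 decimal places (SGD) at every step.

CIF value: SGD 85200.07

Let C be the CIF value. C = FCA price + pre-shipment costs + freight + 0.7% × C
C − 0.7% × C = 83680.62 + 158.35 + 764.70
0.993 × C = 84603.67
C = 84603.67 / 0.993 = 85200.07
Insurance premium = 0.7% × 85200.07 = 596.40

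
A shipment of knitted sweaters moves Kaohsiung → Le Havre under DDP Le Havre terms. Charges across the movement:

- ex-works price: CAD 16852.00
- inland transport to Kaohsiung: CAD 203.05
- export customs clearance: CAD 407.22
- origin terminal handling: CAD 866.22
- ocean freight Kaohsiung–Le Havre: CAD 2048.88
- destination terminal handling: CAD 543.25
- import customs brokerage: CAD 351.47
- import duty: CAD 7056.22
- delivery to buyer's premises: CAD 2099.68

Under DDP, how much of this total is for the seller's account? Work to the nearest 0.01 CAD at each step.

Seller's account: CAD 30427.99

DDP: the seller bears all costs including import duty.
Seller's account: goods 16852.00 + inland to port 203.05 + export clearance 407.22 + origin terminal 866.22 + freight 2048.88 + destination terminal 543.25 + brokerage 351.47 + duty 7056.22 + delivery 2099.68 = 30427.99
Buyer's account: 0.00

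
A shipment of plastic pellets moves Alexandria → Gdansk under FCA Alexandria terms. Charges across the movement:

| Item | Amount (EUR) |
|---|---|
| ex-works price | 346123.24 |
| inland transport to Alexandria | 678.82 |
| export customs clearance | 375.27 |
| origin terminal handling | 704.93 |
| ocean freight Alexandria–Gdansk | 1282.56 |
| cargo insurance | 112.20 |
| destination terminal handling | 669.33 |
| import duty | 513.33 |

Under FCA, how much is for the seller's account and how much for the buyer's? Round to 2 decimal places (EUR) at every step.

FCA: the seller delivers export-cleared goods to the carrier; the buyer bears costs from that point.
Seller's account: goods 346123.24 + inland to port 678.82 + export clearance 375.27 = 347177.33
Buyer's account: origin terminal 704.93 + freight 1282.56 + insurance 112.20 + destination terminal 669.33 + duty 513.33 = 3282.35

Seller: EUR 347177.33; buyer: EUR 3282.35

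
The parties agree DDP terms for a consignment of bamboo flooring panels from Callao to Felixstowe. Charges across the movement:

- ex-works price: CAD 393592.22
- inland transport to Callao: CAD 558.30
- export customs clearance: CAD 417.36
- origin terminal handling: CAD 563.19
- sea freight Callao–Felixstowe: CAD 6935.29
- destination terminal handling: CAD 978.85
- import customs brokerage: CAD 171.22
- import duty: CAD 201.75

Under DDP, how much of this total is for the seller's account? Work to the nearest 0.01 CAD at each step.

Seller's account: CAD 403418.18

DDP: the seller bears all costs including import duty.
Seller's account: goods 393592.22 + inland to port 558.30 + export clearance 417.36 + origin terminal 563.19 + freight 6935.29 + destination terminal 978.85 + brokerage 171.22 + duty 201.75 = 403418.18
Buyer's account: 0.00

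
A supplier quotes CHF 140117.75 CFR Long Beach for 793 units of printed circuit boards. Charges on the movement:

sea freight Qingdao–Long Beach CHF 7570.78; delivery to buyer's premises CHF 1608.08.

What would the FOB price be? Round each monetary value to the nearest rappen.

FOB price: CHF 132546.97

Not relevant to the conversion: delivery — on the buyer under both terms; not part of either seller's price.
From CFR to FOB, the seller no longer bears: freight.
FOB price = 140117.75 − 7570.78 = 132546.97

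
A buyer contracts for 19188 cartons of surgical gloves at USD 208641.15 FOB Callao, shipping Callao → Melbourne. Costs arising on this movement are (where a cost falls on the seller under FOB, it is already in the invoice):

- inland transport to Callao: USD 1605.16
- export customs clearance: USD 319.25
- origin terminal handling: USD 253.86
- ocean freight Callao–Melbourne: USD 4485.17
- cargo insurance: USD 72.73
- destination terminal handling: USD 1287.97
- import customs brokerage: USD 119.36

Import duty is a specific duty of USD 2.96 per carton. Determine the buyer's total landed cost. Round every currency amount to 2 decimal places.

FOB: the seller bears costs until goods are on board at the origin port; the buyer bears freight, insurance and all costs thereafter.
Already in the invoice (seller's account under FOB): inland to port, export clearance, origin terminal — exclude.
CIF value = FOB price + freight + insurance = 208641.15 + 4485.17 + 72.73 = 213199.05
Import duty = 19188 × 2.96 = 56796.48
Buyer bears: freight 4485.17 + insurance 72.73 + destination terminal 1287.97 + brokerage 119.36 + duty 56796.48 = 62761.71
Landed cost = invoice 208641.15 + 62761.71 = 271402.86

Total landed cost: USD 271402.86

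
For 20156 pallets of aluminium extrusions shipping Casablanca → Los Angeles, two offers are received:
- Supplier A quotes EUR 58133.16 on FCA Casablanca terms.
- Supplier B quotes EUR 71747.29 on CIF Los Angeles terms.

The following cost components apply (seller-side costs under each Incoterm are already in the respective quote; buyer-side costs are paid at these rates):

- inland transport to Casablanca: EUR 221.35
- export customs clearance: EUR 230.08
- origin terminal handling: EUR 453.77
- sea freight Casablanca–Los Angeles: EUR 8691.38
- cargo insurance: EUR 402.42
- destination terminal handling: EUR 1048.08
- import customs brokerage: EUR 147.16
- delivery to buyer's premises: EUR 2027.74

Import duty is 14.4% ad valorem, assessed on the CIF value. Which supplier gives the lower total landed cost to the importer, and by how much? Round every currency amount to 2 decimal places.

Supplier A is cheaper by EUR 4652.14

Supplier A (FCA):
CIF value = FCA price + origin terminal + freight + insurance = 58133.16 + 453.77 + 8691.38 + 402.42 = 67680.73
Import duty = 67680.73 × 14.4% = 9746.03
Buyer bears (A): 453.77 + 8691.38 + 402.42 + 1048.08 + 147.16 + 2027.74 = 12770.55
Landed cost (A) = invoice 58133.16 + 12770.55 + duty 9746.03 = 80649.74
Supplier B (CIF):
The CIF price already equals the CIF value: 71747.29
Import duty = 71747.29 × 14.4% = 10331.61
Buyer bears (B): 1048.08 + 147.16 + 2027.74 = 3222.98
Landed cost (B) = invoice 71747.29 + 3222.98 + duty 10331.61 = 85301.88
Difference = |80649.74 − 85301.88| = 4652.14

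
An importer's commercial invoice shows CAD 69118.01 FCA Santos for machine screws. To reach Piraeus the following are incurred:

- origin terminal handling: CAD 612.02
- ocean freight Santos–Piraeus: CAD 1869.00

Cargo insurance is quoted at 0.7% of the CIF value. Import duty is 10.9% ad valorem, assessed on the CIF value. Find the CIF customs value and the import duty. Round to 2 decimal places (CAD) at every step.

CIF value: CAD 72103.76; import duty: CAD 7859.31

Let C be the CIF value. C = FCA price + pre-shipment costs + freight + 0.7% × C
C − 0.7% × C = 69118.01 + 612.02 + 1869.00
0.993 × C = 71599.03
C = 71599.03 / 0.993 = 72103.76
Insurance premium = 0.7% × 72103.76 = 504.73
Import duty = 72103.76 × 10.9% = 7859.31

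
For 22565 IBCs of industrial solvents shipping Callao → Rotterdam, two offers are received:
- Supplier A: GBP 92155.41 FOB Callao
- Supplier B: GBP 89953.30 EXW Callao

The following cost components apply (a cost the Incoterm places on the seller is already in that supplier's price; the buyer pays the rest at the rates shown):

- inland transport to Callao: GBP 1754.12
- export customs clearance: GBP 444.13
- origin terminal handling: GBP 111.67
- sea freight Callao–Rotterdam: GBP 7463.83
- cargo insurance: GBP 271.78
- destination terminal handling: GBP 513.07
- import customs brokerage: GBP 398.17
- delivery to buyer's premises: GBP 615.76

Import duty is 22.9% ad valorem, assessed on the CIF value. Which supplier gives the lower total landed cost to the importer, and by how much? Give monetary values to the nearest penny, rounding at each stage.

Supplier A (FOB):
CIF value = FOB price + freight + insurance = 92155.41 + 7463.83 + 271.78 = 99891.02
Import duty = 99891.02 × 22.9% = 22875.04
Buyer bears (A): 7463.83 + 271.78 + 513.07 + 398.17 + 615.76 = 9262.61
Landed cost (A) = invoice 92155.41 + 9262.61 + duty 22875.04 = 124293.06
Supplier B (EXW):
CIF value = EXW price + inland to port + export clearance + origin terminal + freight + insurance = 89953.30 + 1754.12 + 444.13 + 111.67 + 7463.83 + 271.78 = 99998.83
Import duty = 99998.83 × 22.9% = 22899.73
Buyer bears (B): 1754.12 + 444.13 + 111.67 + 7463.83 + 271.78 + 513.07 + 398.17 + 615.76 = 11572.53
Landed cost (B) = invoice 89953.30 + 11572.53 + duty 22899.73 = 124425.56
Difference = |124293.06 − 124425.56| = 132.50

Supplier A is cheaper by GBP 132.50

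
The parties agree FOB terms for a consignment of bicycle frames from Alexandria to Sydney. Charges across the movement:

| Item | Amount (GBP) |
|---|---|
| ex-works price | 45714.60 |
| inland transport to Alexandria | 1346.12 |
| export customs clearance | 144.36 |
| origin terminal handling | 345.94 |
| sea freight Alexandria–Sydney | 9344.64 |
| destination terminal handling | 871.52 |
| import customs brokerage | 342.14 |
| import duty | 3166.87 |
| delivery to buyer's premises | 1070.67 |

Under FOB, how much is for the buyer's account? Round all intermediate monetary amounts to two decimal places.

FOB: the seller bears costs until goods are on board at the origin port; the buyer bears freight, insurance and all costs thereafter.
Seller's account: goods 45714.60 + inland to port 1346.12 + export clearance 144.36 + origin terminal 345.94 = 47551.02
Buyer's account: freight 9344.64 + destination terminal 871.52 + brokerage 342.14 + duty 3166.87 + delivery 1070.67 = 14795.84

Buyer's account: GBP 14795.84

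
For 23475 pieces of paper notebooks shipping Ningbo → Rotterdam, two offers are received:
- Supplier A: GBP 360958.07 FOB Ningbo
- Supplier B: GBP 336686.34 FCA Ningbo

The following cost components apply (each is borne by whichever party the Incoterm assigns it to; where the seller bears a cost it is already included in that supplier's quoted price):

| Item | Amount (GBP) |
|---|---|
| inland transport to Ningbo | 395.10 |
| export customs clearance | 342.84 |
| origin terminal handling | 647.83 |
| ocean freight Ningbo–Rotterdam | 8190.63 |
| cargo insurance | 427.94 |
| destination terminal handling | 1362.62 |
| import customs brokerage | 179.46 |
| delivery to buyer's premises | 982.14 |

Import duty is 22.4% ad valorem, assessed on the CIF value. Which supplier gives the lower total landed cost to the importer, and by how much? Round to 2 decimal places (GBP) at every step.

Supplier B is cheaper by GBP 28915.66

Supplier A (FOB):
CIF value = FOB price + freight + insurance = 360958.07 + 8190.63 + 427.94 = 369576.64
Import duty = 369576.64 × 22.4% = 82785.17
Buyer bears (A): 8190.63 + 427.94 + 1362.62 + 179.46 + 982.14 = 11142.79
Landed cost (A) = invoice 360958.07 + 11142.79 + duty 82785.17 = 454886.03
Supplier B (FCA):
CIF value = FCA price + origin terminal + freight + insurance = 336686.34 + 647.83 + 8190.63 + 427.94 = 345952.74
Import duty = 345952.74 × 22.4% = 77493.41
Buyer bears (B): 647.83 + 8190.63 + 427.94 + 1362.62 + 179.46 + 982.14 = 11790.62
Landed cost (B) = invoice 336686.34 + 11790.62 + duty 77493.41 = 425970.37
Difference = |454886.03 − 425970.37| = 28915.66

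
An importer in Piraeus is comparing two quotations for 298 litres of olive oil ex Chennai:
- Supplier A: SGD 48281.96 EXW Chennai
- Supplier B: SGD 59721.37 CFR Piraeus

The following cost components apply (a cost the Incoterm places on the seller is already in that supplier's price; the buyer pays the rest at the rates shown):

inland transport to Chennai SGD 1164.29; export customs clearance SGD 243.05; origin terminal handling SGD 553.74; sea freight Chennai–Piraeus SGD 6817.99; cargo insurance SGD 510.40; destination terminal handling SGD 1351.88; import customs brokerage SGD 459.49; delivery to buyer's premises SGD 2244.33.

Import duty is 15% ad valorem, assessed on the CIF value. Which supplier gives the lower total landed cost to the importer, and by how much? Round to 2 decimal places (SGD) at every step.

Supplier A is cheaper by SGD 3059.40

Supplier A (EXW):
CIF value = EXW price + inland to port + export clearance + origin terminal + freight + insurance = 48281.96 + 1164.29 + 243.05 + 553.74 + 6817.99 + 510.40 = 57571.43
Import duty = 57571.43 × 15% = 8635.71
Buyer bears (A): 1164.29 + 243.05 + 553.74 + 6817.99 + 510.40 + 1351.88 + 459.49 + 2244.33 = 13345.17
Landed cost (A) = invoice 48281.96 + 13345.17 + duty 8635.71 = 70262.84
Supplier B (CFR):
CIF value = CFR price + insurance = 59721.37 + 510.40 = 60231.77
Import duty = 60231.77 × 15% = 9034.77
Buyer bears (B): 510.40 + 1351.88 + 459.49 + 2244.33 = 4566.10
Landed cost (B) = invoice 59721.37 + 4566.10 + duty 9034.77 = 73322.24
Difference = |70262.84 − 73322.24| = 3059.40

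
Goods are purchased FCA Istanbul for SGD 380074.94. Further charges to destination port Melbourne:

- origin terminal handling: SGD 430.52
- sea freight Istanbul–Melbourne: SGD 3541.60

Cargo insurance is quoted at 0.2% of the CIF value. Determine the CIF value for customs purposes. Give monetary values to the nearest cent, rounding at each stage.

Let C be the CIF value. C = FCA price + pre-shipment costs + freight + 0.2% × C
C − 0.2% × C = 380074.94 + 430.52 + 3541.60
0.998 × C = 384047.06
C = 384047.06 / 0.998 = 384816.69
Insurance premium = 0.2% × 384816.69 = 769.63

CIF value: SGD 384816.69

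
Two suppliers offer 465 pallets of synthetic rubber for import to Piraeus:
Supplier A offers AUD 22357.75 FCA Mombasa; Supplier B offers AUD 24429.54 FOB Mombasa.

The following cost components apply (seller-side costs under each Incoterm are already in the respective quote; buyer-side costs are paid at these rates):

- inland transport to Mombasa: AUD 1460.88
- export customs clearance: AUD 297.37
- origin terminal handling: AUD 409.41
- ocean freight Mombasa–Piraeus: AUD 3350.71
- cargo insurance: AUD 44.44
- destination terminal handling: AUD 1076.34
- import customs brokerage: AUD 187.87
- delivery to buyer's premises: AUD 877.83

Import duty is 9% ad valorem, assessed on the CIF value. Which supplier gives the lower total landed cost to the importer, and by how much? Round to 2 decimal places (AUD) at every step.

Supplier A (FCA):
CIF value = FCA price + origin terminal + freight + insurance = 22357.75 + 409.41 + 3350.71 + 44.44 = 26162.31
Import duty = 26162.31 × 9% = 2354.61
Buyer bears (A): 409.41 + 3350.71 + 44.44 + 1076.34 + 187.87 + 877.83 = 5946.60
Landed cost (A) = invoice 22357.75 + 5946.60 + duty 2354.61 = 30658.96
Supplier B (FOB):
CIF value = FOB price + freight + insurance = 24429.54 + 3350.71 + 44.44 = 27824.69
Import duty = 27824.69 × 9% = 2504.22
Buyer bears (B): 3350.71 + 44.44 + 1076.34 + 187.87 + 877.83 = 5537.19
Landed cost (B) = invoice 24429.54 + 5537.19 + duty 2504.22 = 32470.95
Difference = |30658.96 − 32470.95| = 1811.99

Supplier A is cheaper by AUD 1811.99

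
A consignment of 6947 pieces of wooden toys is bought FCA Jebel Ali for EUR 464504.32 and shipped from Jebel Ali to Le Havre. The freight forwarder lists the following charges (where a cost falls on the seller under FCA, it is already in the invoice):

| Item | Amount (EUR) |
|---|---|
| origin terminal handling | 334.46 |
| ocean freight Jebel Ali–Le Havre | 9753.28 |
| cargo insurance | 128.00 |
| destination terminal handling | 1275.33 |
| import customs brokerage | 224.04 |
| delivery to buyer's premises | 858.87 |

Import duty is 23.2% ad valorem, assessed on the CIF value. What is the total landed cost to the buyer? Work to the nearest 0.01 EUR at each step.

Total landed cost: EUR 587213.35

FCA: the seller delivers export-cleared goods to the carrier; the buyer bears costs from that point.
CIF value = FCA price + origin terminal + freight + insurance = 464504.32 + 334.46 + 9753.28 + 128.00 = 474720.06
Import duty = 474720.06 × 23.2% = 110135.05
Buyer bears: origin terminal 334.46 + freight 9753.28 + insurance 128.00 + destination terminal 1275.33 + brokerage 224.04 + delivery 858.87 + duty 110135.05 = 122709.03
Landed cost = invoice 464504.32 + 122709.03 = 587213.35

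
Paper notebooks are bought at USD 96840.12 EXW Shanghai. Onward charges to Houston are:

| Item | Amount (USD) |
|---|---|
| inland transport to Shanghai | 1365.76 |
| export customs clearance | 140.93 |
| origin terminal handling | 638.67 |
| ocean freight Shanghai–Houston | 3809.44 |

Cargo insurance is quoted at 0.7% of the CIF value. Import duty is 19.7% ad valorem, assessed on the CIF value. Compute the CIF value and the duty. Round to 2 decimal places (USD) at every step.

Let C be the CIF value. C = EXW price + pre-shipment costs + freight + 0.7% × C
C − 0.7% × C = 96840.12 + 1365.76 + 140.93 + 638.67 + 3809.44
0.993 × C = 102794.92
C = 102794.92 / 0.993 = 103519.56
Insurance premium = 0.7% × 103519.56 = 724.64
Import duty = 103519.56 × 19.7% = 20393.35

CIF value: USD 103519.56; import duty: USD 20393.35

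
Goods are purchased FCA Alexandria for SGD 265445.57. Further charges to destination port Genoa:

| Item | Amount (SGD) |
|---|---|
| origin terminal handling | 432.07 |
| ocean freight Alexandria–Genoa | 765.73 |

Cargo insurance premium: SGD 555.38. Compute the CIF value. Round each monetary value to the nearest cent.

CIF = FCA price + pre-shipment costs + freight + insurance
CIF = 265445.57 + 432.07 + 765.73 + 555.38 = 267198.75

CIF value: SGD 267198.75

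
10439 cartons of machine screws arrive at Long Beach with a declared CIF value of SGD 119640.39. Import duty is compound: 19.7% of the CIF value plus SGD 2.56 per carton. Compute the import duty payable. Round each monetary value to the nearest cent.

Import duty: SGD 50293.00

Ad valorem component: 119640.39 × 19.7% = 23569.16
Specific component: 10439 × 2.56 = 26723.84
Import duty = 23569.16 + 26723.84 = 50293.00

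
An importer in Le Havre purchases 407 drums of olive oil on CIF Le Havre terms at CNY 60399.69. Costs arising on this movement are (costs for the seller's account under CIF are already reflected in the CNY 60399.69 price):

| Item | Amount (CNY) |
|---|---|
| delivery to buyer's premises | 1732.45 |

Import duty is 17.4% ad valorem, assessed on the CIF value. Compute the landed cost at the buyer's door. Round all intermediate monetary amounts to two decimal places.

Total landed cost: CNY 72641.69

CIF: the seller pays costs through ocean freight and marine insurance to the destination port.
The CIF price already equals the CIF value: 60399.69
Import duty = 60399.69 × 17.4% = 10509.55
Buyer bears: delivery 1732.45 + duty 10509.55 = 12242.00
Landed cost = invoice 60399.69 + 12242.00 = 72641.69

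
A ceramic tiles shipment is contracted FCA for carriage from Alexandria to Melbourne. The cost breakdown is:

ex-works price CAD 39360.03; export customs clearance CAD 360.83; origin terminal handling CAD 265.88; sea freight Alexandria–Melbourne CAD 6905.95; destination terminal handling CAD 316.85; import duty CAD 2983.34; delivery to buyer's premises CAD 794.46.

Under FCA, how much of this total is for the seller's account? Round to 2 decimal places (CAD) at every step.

FCA: the seller delivers export-cleared goods to the carrier; the buyer bears costs from that point.
Seller's account: goods 39360.03 + export clearance 360.83 = 39720.86
Buyer's account: origin terminal 265.88 + freight 6905.95 + destination terminal 316.85 + duty 2983.34 + delivery 794.46 = 11266.48

Seller's account: CAD 39720.86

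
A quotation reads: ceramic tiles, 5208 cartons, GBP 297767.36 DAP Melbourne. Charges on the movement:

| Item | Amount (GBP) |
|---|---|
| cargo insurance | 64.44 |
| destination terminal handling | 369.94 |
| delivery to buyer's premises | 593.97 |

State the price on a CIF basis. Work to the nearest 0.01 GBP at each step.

CIF price: GBP 296803.45

Not relevant to the conversion: insurance — on the seller under both DAP and CIF; already in the DAP price and stays in the CIF price.
From DAP to CIF, the seller no longer bears: destination terminal, delivery.
CIF price = 297767.36 − 369.94 − 593.97 = 296803.45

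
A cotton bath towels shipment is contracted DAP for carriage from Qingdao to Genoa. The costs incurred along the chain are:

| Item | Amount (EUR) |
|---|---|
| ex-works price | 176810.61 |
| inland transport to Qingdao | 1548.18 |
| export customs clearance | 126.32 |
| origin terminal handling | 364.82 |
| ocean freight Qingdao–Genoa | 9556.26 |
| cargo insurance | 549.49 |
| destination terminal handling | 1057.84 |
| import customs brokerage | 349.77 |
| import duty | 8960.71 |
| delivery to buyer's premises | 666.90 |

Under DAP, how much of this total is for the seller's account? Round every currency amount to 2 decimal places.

DAP: the seller bears all costs to the named destination except import duty and clearance.
Seller's account: goods 176810.61 + inland to port 1548.18 + export clearance 126.32 + origin terminal 364.82 + freight 9556.26 + insurance 549.49 + destination terminal 1057.84 + delivery 666.90 = 190680.42
Buyer's account: brokerage 349.77 + duty 8960.71 = 9310.48

Seller's account: EUR 190680.42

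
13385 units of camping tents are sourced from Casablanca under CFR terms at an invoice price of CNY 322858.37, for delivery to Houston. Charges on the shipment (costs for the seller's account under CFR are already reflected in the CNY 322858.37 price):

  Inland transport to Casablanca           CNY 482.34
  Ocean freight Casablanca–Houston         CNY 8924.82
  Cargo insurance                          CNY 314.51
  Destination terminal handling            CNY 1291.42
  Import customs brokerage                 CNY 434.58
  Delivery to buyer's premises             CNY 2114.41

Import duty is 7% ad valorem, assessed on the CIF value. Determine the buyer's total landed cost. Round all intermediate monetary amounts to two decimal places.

Total landed cost: CNY 349635.39

CFR: the seller pays costs through ocean freight to the destination port, but not insurance.
Already in the invoice (seller's account under CFR): inland to port, freight — exclude.
CIF value = CFR price + insurance = 322858.37 + 314.51 = 323172.88
Import duty = 323172.88 × 7% = 22622.10
Buyer bears: insurance 314.51 + destination terminal 1291.42 + brokerage 434.58 + delivery 2114.41 + duty 22622.10 = 26777.02
Landed cost = invoice 322858.37 + 26777.02 = 349635.39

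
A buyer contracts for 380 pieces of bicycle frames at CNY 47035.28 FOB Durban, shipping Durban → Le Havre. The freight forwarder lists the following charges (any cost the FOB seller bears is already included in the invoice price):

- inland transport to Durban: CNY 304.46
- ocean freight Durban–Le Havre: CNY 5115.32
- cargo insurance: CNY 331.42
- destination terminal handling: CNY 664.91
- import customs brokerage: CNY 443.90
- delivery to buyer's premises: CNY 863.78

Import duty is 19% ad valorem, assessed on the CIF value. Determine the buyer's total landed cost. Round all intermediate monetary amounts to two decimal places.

FOB: the seller bears costs until goods are on board at the origin port; the buyer bears freight, insurance and all costs thereafter.
Already in the invoice (seller's account under FOB): inland to port — exclude.
CIF value = FOB price + freight + insurance = 47035.28 + 5115.32 + 331.42 = 52482.02
Import duty = 52482.02 × 19% = 9971.58
Buyer bears: freight 5115.32 + insurance 331.42 + destination terminal 664.91 + brokerage 443.90 + delivery 863.78 + duty 9971.58 = 17390.91
Landed cost = invoice 47035.28 + 17390.91 = 64426.19

Total landed cost: CNY 64426.19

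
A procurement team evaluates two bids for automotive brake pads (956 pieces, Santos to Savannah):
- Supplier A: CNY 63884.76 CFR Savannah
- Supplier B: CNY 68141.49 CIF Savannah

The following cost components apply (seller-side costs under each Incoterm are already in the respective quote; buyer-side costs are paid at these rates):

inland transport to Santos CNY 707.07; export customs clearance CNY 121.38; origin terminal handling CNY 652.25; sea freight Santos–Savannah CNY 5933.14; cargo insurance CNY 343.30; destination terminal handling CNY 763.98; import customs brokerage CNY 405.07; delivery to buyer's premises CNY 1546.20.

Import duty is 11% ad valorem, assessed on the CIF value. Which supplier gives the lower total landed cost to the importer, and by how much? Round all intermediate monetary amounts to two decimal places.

Supplier A is cheaper by CNY 4343.90

Supplier A (CFR):
CIF value = CFR price + insurance = 63884.76 + 343.30 = 64228.06
Import duty = 64228.06 × 11% = 7065.09
Buyer bears (A): 343.30 + 763.98 + 405.07 + 1546.20 = 3058.55
Landed cost (A) = invoice 63884.76 + 3058.55 + duty 7065.09 = 74008.40
Supplier B (CIF):
The CIF price already equals the CIF value: 68141.49
Import duty = 68141.49 × 11% = 7495.56
Buyer bears (B): 763.98 + 405.07 + 1546.20 = 2715.25
Landed cost (B) = invoice 68141.49 + 2715.25 + duty 7495.56 = 78352.30
Difference = |74008.40 − 78352.30| = 4343.90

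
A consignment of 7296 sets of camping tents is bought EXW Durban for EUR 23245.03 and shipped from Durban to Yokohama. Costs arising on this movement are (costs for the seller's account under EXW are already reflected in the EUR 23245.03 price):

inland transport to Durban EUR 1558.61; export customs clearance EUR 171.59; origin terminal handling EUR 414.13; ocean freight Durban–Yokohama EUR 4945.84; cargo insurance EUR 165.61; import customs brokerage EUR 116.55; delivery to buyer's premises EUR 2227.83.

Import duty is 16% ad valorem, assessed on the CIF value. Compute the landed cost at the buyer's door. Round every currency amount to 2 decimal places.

Total landed cost: EUR 37725.32

EXW: the seller makes goods available at their premises; the buyer bears all onward costs.
CIF value = EXW price + inland to port + export clearance + origin terminal + freight + insurance = 23245.03 + 1558.61 + 171.59 + 414.13 + 4945.84 + 165.61 = 30500.81
Import duty = 30500.81 × 16% = 4880.13
Buyer bears: inland to port 1558.61 + export clearance 171.59 + origin terminal 414.13 + freight 4945.84 + insurance 165.61 + brokerage 116.55 + delivery 2227.83 + duty 4880.13 = 14480.29
Landed cost = invoice 23245.03 + 14480.29 = 37725.32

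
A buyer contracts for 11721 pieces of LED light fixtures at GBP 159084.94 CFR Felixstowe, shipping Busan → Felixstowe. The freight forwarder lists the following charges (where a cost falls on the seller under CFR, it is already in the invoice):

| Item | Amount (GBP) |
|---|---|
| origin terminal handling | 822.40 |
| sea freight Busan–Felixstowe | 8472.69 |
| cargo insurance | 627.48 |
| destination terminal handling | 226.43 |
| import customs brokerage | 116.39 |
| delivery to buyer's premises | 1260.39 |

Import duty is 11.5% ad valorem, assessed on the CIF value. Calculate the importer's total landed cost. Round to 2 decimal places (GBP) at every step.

CFR: the seller pays costs through ocean freight to the destination port, but not insurance.
Already in the invoice (seller's account under CFR): origin terminal, freight — exclude.
CIF value = CFR price + insurance = 159084.94 + 627.48 = 159712.42
Import duty = 159712.42 × 11.5% = 18366.93
Buyer bears: insurance 627.48 + destination terminal 226.43 + brokerage 116.39 + delivery 1260.39 + duty 18366.93 = 20597.62
Landed cost = invoice 159084.94 + 20597.62 = 179682.56

Total landed cost: GBP 179682.56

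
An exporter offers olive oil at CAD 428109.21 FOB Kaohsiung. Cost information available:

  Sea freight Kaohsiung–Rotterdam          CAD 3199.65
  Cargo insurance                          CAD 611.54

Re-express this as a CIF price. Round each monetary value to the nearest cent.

CIF price: CAD 431920.40

From FOB to CIF, the seller additionally bears: freight, insurance.
CIF price = 428109.21 + 3199.65 + 611.54 = 431920.40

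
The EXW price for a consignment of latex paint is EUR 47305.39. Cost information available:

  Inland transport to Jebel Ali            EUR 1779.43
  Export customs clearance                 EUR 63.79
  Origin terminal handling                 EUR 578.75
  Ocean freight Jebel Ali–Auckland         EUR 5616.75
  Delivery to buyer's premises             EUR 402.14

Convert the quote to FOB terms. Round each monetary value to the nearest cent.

Not relevant to the conversion: freight, delivery — on the buyer under both terms; not part of either seller's price.
From EXW to FOB, the seller additionally bears: inland to port, export clearance, origin terminal.
FOB price = 47305.39 + 1779.43 + 63.79 + 578.75 = 49727.36

FOB price: EUR 49727.36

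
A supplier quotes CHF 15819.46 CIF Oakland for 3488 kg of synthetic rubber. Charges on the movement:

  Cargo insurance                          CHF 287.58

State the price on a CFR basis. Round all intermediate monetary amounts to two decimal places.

From CIF to CFR, the seller no longer bears: insurance.
CFR price = 15819.46 − 287.58 = 15531.88

CFR price: CHF 15531.88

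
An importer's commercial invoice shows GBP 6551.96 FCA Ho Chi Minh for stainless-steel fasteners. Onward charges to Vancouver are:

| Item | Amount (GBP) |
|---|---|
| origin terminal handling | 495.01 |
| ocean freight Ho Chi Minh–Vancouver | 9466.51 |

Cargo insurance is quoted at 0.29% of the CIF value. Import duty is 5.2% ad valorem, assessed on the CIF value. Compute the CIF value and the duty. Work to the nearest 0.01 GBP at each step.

CIF value: GBP 16561.51; import duty: GBP 861.20

Let C be the CIF value. C = FCA price + pre-shipment costs + freight + 0.29% × C
C − 0.29% × C = 6551.96 + 495.01 + 9466.51
0.9971 × C = 16513.48
C = 16513.48 / 0.9971 = 16561.51
Insurance premium = 0.29% × 16561.51 = 48.03
Import duty = 16561.51 × 5.2% = 861.20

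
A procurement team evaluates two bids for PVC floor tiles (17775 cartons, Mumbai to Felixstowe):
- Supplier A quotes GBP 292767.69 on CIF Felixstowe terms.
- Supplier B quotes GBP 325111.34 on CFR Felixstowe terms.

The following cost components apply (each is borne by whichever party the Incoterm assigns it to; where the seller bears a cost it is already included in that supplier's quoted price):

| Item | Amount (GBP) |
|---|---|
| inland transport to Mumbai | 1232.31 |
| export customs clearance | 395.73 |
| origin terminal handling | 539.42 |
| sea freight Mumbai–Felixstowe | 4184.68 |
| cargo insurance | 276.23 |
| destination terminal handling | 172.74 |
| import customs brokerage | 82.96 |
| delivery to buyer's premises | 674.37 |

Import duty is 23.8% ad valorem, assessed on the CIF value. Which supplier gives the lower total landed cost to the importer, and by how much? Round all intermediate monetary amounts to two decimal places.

Supplier A (CIF):
The CIF price already equals the CIF value: 292767.69
Import duty = 292767.69 × 23.8% = 69678.71
Buyer bears (A): 172.74 + 82.96 + 674.37 = 930.07
Landed cost (A) = invoice 292767.69 + 930.07 + duty 69678.71 = 363376.47
Supplier B (CFR):
CIF value = CFR price + insurance = 325111.34 + 276.23 = 325387.57
Import duty = 325387.57 × 23.8% = 77442.24
Buyer bears (B): 276.23 + 172.74 + 82.96 + 674.37 = 1206.30
Landed cost (B) = invoice 325111.34 + 1206.30 + duty 77442.24 = 403759.88
Difference = |363376.47 − 403759.88| = 40383.41

Supplier A is cheaper by GBP 40383.41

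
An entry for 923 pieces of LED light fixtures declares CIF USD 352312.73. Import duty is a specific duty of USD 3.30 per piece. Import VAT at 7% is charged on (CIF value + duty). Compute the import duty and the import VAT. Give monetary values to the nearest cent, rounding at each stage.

Import duty = 923 × 3.30 = 3045.90
VAT base = CIF + duty = 352312.73 + 3045.90 = 355358.63
Import VAT = 355358.63 × 7% = 24875.10

Import duty: USD 3045.90; import VAT: USD 24875.10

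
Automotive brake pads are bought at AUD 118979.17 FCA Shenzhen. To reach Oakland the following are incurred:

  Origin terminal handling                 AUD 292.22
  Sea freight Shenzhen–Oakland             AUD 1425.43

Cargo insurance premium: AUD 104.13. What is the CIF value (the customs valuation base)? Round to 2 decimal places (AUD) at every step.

CIF = FCA price + pre-shipment costs + freight + insurance
CIF = 118979.17 + 292.22 + 1425.43 + 104.13 = 120800.95

CIF value: AUD 120800.95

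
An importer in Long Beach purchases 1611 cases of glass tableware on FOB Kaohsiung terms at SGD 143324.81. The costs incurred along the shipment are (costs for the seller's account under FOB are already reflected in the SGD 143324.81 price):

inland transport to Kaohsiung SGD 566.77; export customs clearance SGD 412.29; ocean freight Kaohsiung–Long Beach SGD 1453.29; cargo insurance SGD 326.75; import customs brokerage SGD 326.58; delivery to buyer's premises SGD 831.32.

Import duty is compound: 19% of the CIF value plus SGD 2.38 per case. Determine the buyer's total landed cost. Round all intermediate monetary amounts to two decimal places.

FOB: the seller bears costs until goods are on board at the origin port; the buyer bears freight, insurance and all costs thereafter.
Already in the invoice (seller's account under FOB): inland to port, export clearance — exclude.
CIF value = FOB price + freight + insurance = 143324.81 + 1453.29 + 326.75 = 145104.85
Ad valorem component: 145104.85 × 19% = 27569.92
Specific component: 1611 × 2.38 = 3834.18
Import duty = 27569.92 + 3834.18 = 31404.10
Buyer bears: freight 1453.29 + insurance 326.75 + brokerage 326.58 + delivery 831.32 + duty 31404.10 = 34342.04
Landed cost = invoice 143324.81 + 34342.04 = 177666.85

Total landed cost: SGD 177666.85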